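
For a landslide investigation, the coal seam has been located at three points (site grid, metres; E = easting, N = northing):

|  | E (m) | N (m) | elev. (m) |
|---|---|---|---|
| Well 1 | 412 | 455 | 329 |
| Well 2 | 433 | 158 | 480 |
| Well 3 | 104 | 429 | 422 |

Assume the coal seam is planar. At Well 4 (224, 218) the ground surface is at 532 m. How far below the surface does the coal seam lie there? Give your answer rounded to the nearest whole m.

Two edge vectors: Well 1→Well 2 = (21, -297, 151), Well 1→Well 3 = (-308, -26, 93).
Normal n = (Well 1→Well 2) × (Well 1→Well 3) = (-23695, -48461, -92022).
So ∂z/∂E = −n_x/n_z = −0.25749 and ∂z/∂N = −n_y/n_z = −0.52662.
Intercept c from Well 1: 329 + 106.09 + 239.61 = 674.70.
At (224, 218): z_contact = −57.7 − 114.8 + 674.70 = 502.2 m.
Depth below ground = 532 − 502.2 = 30 m.

30 m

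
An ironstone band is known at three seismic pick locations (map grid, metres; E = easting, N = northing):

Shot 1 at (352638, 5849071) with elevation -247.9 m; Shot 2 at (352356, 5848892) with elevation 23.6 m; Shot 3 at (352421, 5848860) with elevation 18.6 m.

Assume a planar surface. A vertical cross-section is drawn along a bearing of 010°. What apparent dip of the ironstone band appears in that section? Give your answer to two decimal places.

Let the plane be z = a·E + b·N + c.
Shot 2−Shot 1: −282a − 179b = 271.5;  Shot 3−Shot 1: −217a − 211b = 266.5.
Solving gives a = −0.46387, b = −0.78598.
Unit vector along 010° is (sin 10°, cos 10°) = (0.1736, 0.9848).
Slope in that direction = a·(0.1736) + b·(0.9848) = −0.85459.
Apparent dip = arctan|0.85459| = 40.52° (true dip is 42.4°, so apparent ≤ true as expected).

40.52°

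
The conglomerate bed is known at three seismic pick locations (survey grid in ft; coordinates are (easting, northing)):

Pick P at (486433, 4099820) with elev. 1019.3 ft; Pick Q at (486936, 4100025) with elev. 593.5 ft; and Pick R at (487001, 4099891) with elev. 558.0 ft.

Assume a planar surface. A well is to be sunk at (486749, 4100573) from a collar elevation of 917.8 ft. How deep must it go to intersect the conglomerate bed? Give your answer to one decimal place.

241.9 ft

Two edge vectors: Pick P→Pick Q = (503, 205, -425.8), Pick P→Pick R = (568, 71, -461.3).
Normal n = (Pick P→Pick Q) × (Pick P→Pick R) = (-64334.7, -9820.5, -80727).
So ∂z/∂E = −n_x/n_z = −0.796941544 and ∂z/∂N = −n_y/n_z = −0.121650749.
Intercept c from Pick P: 1019.3 + 387658.67 + 498746.17 = 887424.14.
At (486749, 4100573): z_contact = −387910.50 − 498837.78 + 887424.14 = 675.86 ft.
Depth below ground = 917.8 − 675.86 = 241.9 ft.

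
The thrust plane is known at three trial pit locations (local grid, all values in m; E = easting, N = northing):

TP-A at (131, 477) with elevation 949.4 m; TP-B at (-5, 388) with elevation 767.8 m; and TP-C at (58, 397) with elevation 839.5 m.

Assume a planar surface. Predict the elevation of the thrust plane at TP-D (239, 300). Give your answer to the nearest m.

Let the plane be z = a·E + b·N + c.
TP-B−TP-A: −136a − 89b = −181.6;  TP-C−TP-A: −73a − 80b = −109.9.
Solving gives a = 1.08303, b = 0.38549.
Then c = 949.4 − a·131 − b·477 = 623.65.
At (239, 300): z = 258.8 + 115.6 + 623.65 = 998.1 m.

998 m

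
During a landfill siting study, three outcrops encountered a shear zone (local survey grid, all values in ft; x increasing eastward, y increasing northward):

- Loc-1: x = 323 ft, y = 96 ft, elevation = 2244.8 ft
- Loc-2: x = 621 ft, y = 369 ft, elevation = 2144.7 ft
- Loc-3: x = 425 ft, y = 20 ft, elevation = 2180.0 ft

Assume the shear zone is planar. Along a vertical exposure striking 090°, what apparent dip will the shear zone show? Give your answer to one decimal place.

26.6°

Two edge vectors: Loc-1→Loc-2 = (298, 273, -100.1), Loc-1→Loc-3 = (102, -76, -64.8).
Normal n = (Loc-1→Loc-2) × (Loc-1→Loc-3) = (-25298, 9100.2, -50494).
So ∂z/∂x = −n_x/n_z = −0.50101 and ∂z/∂y = −n_y/n_z = 0.18022.
Unit vector along 090° is (sin 90°, cos 90°) = (1.0000, 0.0000).
Slope in that direction = a·(1.0000) + b·(0.0000) = −0.50101.
Apparent dip = arctan|0.50101| = 26.6° (true dip is 28.0°, so apparent ≤ true as expected).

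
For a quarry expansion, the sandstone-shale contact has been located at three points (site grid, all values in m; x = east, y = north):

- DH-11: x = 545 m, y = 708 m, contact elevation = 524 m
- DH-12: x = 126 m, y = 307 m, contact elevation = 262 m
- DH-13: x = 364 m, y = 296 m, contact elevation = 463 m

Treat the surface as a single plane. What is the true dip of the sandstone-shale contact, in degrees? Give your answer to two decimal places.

40.78°

Let the plane be z = a·x + b·y + c.
DH-12−DH-11: −419a − 401b = −262;  DH-13−DH-11: −181a − 412b = −61.
Solving gives a = 0.83444, b = −0.21853.
Gradient magnitude |∇z| = √(a² + b²) = √(0.69629 + 0.04775) = 0.86258.
True dip = arctan(0.86258) = 40.78°, dipping toward WNW (azimuth ≈ 285°).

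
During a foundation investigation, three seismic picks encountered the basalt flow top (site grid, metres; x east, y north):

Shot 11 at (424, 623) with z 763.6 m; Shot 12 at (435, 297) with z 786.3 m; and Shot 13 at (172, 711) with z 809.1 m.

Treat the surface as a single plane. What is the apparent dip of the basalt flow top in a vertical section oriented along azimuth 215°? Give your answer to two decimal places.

Let the plane be z = a·x + b·y + c.
Shot 12−Shot 11: 11a − 326b = 22.7;  Shot 13−Shot 11: −252a + 88b = 45.5.
Solving gives a = −0.20731, b = −0.07663.
Unit vector along 215° is (sin 215°, cos 215°) = (-0.5736, -0.8192).
Slope in that direction = a·(-0.5736) + b·(-0.8192) = 0.18168.
Apparent dip = arctan|0.18168| = 10.30° (true dip is 12.5°, so apparent ≤ true as expected).

10.30°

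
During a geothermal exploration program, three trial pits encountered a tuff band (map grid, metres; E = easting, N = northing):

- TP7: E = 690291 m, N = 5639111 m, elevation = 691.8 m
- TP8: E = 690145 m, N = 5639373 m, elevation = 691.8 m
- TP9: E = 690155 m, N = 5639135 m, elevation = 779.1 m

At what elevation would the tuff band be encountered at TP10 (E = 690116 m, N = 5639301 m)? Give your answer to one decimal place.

741.0 m

Let the plane be z = a·E + b·N + c.
TP8−TP7: −146a + 262b = 0;  TP9−TP7: −136a + 24b = 87.3.
Solving gives a = −0.711921066, b = −0.396719373.
Then c = 691.8 − a·690291 − b·5639111 = 2729269.08.
At (690116, 5639301): z = −491308.1 − 2237220.0 + 2729269.08 = 741.0 m.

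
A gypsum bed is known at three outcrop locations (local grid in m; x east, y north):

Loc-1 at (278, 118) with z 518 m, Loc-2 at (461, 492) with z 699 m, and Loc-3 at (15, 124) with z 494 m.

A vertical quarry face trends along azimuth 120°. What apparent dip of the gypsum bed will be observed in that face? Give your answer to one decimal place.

7.4°

Two edge vectors: Loc-1→Loc-2 = (183, 374, 181), Loc-1→Loc-3 = (-263, 6, -24).
Normal n = (Loc-1→Loc-2) × (Loc-1→Loc-3) = (-10062, -43211, 99460).
So ∂z/∂x = −n_x/n_z = 0.10117 and ∂z/∂y = −n_y/n_z = 0.43446.
Unit vector along 120° is (sin 120°, cos 120°) = (0.8660, -0.5000).
Slope in that direction = a·(0.8660) + b·(-0.5000) = −0.12962.
Apparent dip = arctan|0.12962| = 7.4° (true dip is 24.0°, so apparent ≤ true as expected).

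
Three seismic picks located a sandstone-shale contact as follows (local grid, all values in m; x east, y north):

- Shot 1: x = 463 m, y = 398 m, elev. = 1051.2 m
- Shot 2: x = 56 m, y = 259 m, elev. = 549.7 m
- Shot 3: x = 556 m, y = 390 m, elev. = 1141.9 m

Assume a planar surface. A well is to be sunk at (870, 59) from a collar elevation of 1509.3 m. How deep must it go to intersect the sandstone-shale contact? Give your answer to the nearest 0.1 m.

243.8 m

Let the plane be z = a·x + b·y + c.
Shot 2−Shot 1: −407a − 139b = −501.5;  Shot 3−Shot 1: 93a − 8b = 90.7.
Solving gives a = 1.02696, b = 0.60091.
Then c = 1051.2 − a·463 − b·398 = 336.55.
At (870, 59): z_contact = 893.46 + 35.45 + 336.55 = 1265.46 m.
Depth below ground = 1509.3 − 1265.46 = 243.8 m.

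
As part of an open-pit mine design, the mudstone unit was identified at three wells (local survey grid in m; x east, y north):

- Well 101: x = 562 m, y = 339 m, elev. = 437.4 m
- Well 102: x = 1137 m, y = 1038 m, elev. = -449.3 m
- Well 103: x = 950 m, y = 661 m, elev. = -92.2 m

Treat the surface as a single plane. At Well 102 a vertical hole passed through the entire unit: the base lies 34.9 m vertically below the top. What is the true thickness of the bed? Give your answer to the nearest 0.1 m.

Two edge vectors: Well 101→Well 102 = (575, 699, -886.7), Well 101→Well 103 = (388, 322, -529.6).
Normal n = (Well 101→Well 102) × (Well 101→Well 103) = (-84673, -39519.6, -86062).
So ∂z/∂x = −n_x/n_z = −0.98386 and ∂z/∂y = −n_y/n_z = −0.45920.
|∇z| = √(a²+b²) = 1.08575, so dip δ = arctan(1.08575) = 47.35°.
True thickness = vertical thickness × cos δ = 34.9 × cos 47.35° = 23.6 m.

23.6 m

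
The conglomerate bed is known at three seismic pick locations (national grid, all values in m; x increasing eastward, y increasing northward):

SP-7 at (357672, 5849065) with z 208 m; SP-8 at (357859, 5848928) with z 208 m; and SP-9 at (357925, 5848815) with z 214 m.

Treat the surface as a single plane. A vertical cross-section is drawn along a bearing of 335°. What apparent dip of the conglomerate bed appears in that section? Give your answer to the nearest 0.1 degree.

Two edge vectors: SP-7→SP-8 = (187, -137, 0), SP-7→SP-9 = (253, -250, 6).
Normal n = (SP-7→SP-8) × (SP-7→SP-9) = (-822, -1122, -12089).
So ∂z/∂x = −n_x/n_z = −0.06800 and ∂z/∂y = −n_y/n_z = −0.09281.
Unit vector along 335° is (sin 335°, cos 335°) = (-0.4226, 0.9063).
Slope in that direction = a·(-0.4226) + b·(0.9063) = −0.05538.
Apparent dip = arctan|0.05538| = 3.2° (true dip is 6.6°, so apparent ≤ true as expected).

3.2°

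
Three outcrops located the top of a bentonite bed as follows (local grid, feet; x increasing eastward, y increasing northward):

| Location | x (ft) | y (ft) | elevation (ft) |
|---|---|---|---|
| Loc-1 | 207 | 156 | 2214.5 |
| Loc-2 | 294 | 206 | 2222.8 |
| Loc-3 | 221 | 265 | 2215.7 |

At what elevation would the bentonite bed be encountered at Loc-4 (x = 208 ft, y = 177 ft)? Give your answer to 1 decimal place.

2214.6 ft

Let the plane be z = a·x + b·y + c.
Loc-2−Loc-1: 87a + 50b = 8.3;  Loc-3−Loc-1: 14a + 109b = 1.2.
Solving gives a = 0.09617, b = −0.00134.
Then c = 2214.5 − a·207 − b·156 = 2194.80.
At (208, 177): z = 20.0 − 0.2 + 2194.80 = 2214.6 ft.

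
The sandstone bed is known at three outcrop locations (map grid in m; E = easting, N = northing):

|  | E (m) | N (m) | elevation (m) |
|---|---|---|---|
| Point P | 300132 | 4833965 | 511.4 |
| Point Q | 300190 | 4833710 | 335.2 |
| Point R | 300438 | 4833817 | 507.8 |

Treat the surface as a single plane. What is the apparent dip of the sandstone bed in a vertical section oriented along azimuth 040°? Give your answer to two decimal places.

39.53°

Two edge vectors: Point P→Point Q = (58, -255, -176.2), Point P→Point R = (306, -148, -3.6).
Normal n = (Point P→Point Q) × (Point P→Point R) = (-25159.6, -53708.4, 69446).
So ∂z/∂E = −n_x/n_z = 0.36229 and ∂z/∂N = −n_y/n_z = 0.77338.
Unit vector along 040° is (sin 40°, cos 40°) = (0.6428, 0.7660).
Slope in that direction = a·(0.6428) + b·(0.7660) = 0.82532.
Apparent dip = arctan|0.82532| = 39.53° (true dip is 40.5°, so apparent ≤ true as expected).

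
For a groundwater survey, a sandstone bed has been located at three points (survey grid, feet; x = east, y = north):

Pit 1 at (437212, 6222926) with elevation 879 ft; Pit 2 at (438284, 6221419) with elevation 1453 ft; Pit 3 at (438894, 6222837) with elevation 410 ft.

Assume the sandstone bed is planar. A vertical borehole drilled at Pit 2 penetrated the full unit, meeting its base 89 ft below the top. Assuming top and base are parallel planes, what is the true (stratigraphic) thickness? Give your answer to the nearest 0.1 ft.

Let the plane be z = a·x + b·y + c.
Pit 2−Pit 1: 1072a − 1507b = 574;  Pit 3−Pit 1: 1682a − 89b = −469.
Solving gives a = −0.31068, b = −0.60189.
|∇z| = √(a²+b²) = 0.67735, so dip δ = arctan(0.67735) = 34.11°.
True thickness = vertical thickness × cos δ = 89 × cos 34.11° = 73.7 ft.

73.7 ft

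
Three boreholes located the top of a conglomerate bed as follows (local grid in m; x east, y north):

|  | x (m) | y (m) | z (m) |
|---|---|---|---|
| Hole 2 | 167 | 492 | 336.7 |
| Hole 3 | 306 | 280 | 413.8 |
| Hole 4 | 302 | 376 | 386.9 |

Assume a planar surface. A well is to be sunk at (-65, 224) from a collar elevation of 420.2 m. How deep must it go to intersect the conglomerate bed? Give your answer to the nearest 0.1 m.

Let the plane be z = a·x + b·y + c.
Hole 3−Hole 2: 139a − 212b = 77.1;  Hole 4−Hole 2: 135a − 116b = 50.2.
Solving gives a = 0.13595, b = −0.27454.
Then c = 336.7 − a·167 − b·492 = 449.07.
At (-65, 224): z_contact = −8.84 − 61.50 + 449.07 = 378.74 m.
Depth below ground = 420.2 − 378.74 = 41.5 m.

41.5 m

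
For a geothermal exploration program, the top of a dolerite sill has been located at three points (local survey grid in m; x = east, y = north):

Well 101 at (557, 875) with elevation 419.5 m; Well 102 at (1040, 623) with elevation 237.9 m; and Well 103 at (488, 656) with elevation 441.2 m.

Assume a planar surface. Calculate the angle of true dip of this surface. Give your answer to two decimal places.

20.19°

Let the plane be z = a·x + b·y + c.
Well 102−Well 101: 483a − 252b = −181.6;  Well 103−Well 101: −69a − 219b = 21.7.
Solving gives a = −0.36730, b = 0.01664.
Gradient magnitude |∇z| = √(a² + b²) = √(0.13491 + 0.00028) = 0.36768.
True dip = arctan(0.36768) = 20.19°, dipping toward E (azimuth ≈ 093°).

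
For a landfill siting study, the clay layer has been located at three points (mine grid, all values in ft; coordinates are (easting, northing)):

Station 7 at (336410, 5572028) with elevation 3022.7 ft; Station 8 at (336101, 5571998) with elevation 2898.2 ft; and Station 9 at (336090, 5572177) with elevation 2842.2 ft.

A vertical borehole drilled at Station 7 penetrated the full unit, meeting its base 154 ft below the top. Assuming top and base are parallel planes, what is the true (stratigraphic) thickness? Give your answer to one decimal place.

136.8 ft

Two edge vectors: Station 7→Station 8 = (-309, -30, -124.5), Station 7→Station 9 = (-320, 149, -180.5).
Normal n = (Station 7→Station 8) × (Station 7→Station 9) = (23965.5, -15934.5, -55641).
So ∂z/∂E = −n_x/n_z = 0.43072 and ∂z/∂N = −n_y/n_z = −0.28638.
|∇z| = √(a²+b²) = 0.51723, so dip δ = arctan(0.51723) = 27.35°.
True thickness = vertical thickness × cos δ = 154 × cos 27.35° = 136.8 ft.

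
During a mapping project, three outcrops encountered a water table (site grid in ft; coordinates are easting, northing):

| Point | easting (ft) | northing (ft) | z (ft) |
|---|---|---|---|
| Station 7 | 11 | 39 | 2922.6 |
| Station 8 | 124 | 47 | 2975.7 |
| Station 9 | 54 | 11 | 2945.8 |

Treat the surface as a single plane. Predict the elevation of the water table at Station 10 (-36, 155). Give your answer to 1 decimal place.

2889.0 ft

Two edge vectors: Station 7→Station 8 = (113, 8, 53.1), Station 7→Station 9 = (43, -28, 23.2).
Normal n = (Station 7→Station 8) × (Station 7→Station 9) = (1672.4, -338.3, -3508).
So ∂z/∂easting = −n_x/n_z = 0.47674 and ∂z/∂northing = −n_y/n_z = −0.09644.
Intercept c from Station 7: 2922.6 − 5.24 + 3.76 = 2921.12.
At (-36, 155): z = −17.2 − 14.9 + 2921.12 = 2889.0 ft.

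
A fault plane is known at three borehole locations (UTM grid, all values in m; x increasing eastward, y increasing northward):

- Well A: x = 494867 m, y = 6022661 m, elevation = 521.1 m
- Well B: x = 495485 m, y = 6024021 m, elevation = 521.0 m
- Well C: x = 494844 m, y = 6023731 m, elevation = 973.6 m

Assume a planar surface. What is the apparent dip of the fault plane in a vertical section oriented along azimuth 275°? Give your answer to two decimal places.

Let the plane be z = a·x + b·y + c.
Well B−Well A: 618a + 1360b = −0.1;  Well C−Well A: −23a + 1070b = 452.5.
Solving gives a = −0.88877, b = 0.40379.
Unit vector along 275° is (sin 275°, cos 275°) = (-0.9962, 0.0872).
Slope in that direction = a·(-0.9962) + b·(0.0872) = 0.92058.
Apparent dip = arctan|0.92058| = 42.63° (true dip is 44.3°, so apparent ≤ true as expected).

42.63°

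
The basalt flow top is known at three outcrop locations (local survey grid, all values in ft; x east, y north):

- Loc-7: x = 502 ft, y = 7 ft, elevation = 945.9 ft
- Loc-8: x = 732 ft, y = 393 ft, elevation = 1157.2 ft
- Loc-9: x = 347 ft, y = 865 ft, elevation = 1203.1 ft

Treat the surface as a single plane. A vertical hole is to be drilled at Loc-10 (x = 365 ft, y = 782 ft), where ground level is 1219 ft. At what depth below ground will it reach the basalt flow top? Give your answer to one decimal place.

Two edge vectors: Loc-7→Loc-8 = (230, 386, 211.3), Loc-7→Loc-9 = (-155, 858, 257.2).
Normal n = (Loc-7→Loc-8) × (Loc-7→Loc-9) = (-82016.2, -91907.5, 257170).
So ∂z/∂x = −n_x/n_z = 0.31892 and ∂z/∂y = −n_y/n_z = 0.35738.
Intercept c from Loc-7: 945.9 − 160.10 − 2.50 = 783.30.
At (365, 782): z_contact = 116.41 + 279.47 + 783.30 = 1179.18 ft.
Depth below ground = 1219 − 1179.18 = 39.8 ft.

39.8 ft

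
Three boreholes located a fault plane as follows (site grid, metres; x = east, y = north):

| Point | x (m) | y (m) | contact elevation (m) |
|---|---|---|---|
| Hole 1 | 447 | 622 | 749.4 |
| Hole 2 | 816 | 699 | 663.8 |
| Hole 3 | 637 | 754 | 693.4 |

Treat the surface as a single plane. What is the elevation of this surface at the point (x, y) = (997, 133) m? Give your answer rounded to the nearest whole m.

Let the plane be z = a·x + b·y + c.
Hole 2−Hole 1: 369a + 77b = −85.6;  Hole 3−Hole 1: 190a + 132b = −56.
Solving gives a = −0.20504, b = −0.12912.
Then c = 749.4 − a·447 − b·622 = 921.36.
At (997, 133): z = −204.4 − 17.2 + 921.36 = 699.8 m.

700 m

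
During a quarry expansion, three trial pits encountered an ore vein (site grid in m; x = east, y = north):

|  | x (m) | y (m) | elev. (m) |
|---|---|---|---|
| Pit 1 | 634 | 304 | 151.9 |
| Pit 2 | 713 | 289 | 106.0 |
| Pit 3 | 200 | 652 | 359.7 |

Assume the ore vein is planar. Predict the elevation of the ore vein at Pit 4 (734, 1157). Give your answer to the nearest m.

-52 m

Two edge vectors: Pit 1→Pit 2 = (79, -15, -45.9), Pit 1→Pit 3 = (-434, 348, 207.8).
Normal n = (Pit 1→Pit 2) × (Pit 1→Pit 3) = (12856.2, 3504.4, 20982).
So ∂z/∂x = −n_x/n_z = −0.61273 and ∂z/∂y = −n_y/n_z = −0.16702.
Intercept c from Pit 1: 151.9 + 388.47 + 50.77 = 591.14.
At (734, 1157): z = −449.7 − 193.2 + 591.14 = -51.8 m.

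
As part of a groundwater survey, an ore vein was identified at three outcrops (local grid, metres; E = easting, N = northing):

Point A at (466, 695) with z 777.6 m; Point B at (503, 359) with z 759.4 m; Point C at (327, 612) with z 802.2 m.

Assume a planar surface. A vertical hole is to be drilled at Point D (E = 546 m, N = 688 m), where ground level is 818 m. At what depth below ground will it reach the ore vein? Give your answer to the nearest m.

56 m

Let the plane be z = a·E + b·N + c.
Point B−Point A: 37a − 336b = −18.2;  Point C−Point A: −139a − 83b = 24.6.
Solving gives a = −0.19641, b = 0.03254.
Then c = 777.6 − a·466 − b·695 = 846.51.
At (546, 688): z_contact = −107.2 + 22.4 + 846.51 = 761.7 m.
Depth below ground = 818 − 761.7 = 56 m.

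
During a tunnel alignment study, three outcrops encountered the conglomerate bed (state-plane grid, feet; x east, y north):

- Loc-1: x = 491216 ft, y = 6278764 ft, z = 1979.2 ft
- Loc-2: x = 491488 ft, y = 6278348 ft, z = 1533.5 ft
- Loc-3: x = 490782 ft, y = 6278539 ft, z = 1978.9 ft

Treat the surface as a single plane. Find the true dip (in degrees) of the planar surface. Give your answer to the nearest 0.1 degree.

42.0°

Two edge vectors: Loc-1→Loc-2 = (272, -416, -445.7), Loc-1→Loc-3 = (-434, -225, -0.3).
Normal n = (Loc-1→Loc-2) × (Loc-1→Loc-3) = (-100157.7, 193515.4, -241744).
So ∂z/∂x = −n_x/n_z = −0.41431 and ∂z/∂y = −n_y/n_z = 0.80050.
Gradient magnitude |∇z| = √(a² + b²) = √(0.17166 + 0.64080) = 0.90136.
True dip = arctan(0.90136) = 42.0°, dipping toward SSE (azimuth ≈ 153°).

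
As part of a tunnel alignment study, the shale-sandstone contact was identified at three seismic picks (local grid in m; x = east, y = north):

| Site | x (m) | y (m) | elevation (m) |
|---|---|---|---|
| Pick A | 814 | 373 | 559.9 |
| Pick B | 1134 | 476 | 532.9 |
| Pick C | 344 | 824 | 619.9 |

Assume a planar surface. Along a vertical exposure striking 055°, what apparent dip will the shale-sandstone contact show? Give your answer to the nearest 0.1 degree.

Two edge vectors: Pick A→Pick B = (320, 103, -27), Pick A→Pick C = (-470, 451, 60).
Normal n = (Pick A→Pick B) × (Pick A→Pick C) = (18357, -6510, 192730).
So ∂z/∂x = −n_x/n_z = −0.09525 and ∂z/∂y = −n_y/n_z = 0.03378.
Unit vector along 055° is (sin 55°, cos 55°) = (0.8192, 0.5736).
Slope in that direction = a·(0.8192) + b·(0.5736) = −0.05865.
Apparent dip = arctan|0.05865| = 3.4° (true dip is 5.8°, so apparent ≤ true as expected).

3.4°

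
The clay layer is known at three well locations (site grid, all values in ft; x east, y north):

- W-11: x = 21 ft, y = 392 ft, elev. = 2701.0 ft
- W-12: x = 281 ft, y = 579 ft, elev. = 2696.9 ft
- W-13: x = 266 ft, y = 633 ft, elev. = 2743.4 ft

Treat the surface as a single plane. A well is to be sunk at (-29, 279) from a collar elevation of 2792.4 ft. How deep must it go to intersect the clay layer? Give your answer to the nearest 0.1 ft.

145.6 ft

Let the plane be z = a·x + b·y + c.
W-12−W-11: 260a + 187b = −4.1;  W-13−W-11: 245a + 241b = 42.4.
Solving gives a = −0.52935, b = 0.71407.
Then c = 2701 − a·21 − b·392 = 2432.20.
At (-29, 279): z_contact = 15.35 + 199.23 + 2432.20 = 2646.78 ft.
Depth below ground = 2792.4 − 2646.78 = 145.6 ft.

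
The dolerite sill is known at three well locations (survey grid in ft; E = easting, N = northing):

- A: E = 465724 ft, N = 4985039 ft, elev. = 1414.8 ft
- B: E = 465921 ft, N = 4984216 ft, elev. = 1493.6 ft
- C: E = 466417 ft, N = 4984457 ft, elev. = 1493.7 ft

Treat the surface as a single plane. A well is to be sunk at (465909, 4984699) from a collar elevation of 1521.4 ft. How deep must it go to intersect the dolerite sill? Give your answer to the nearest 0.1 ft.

Let the plane be z = a·E + b·N + c.
B−A: 197a − 823b = 78.8;  C−A: 693a − 582b = 78.9.
Solving gives a = 0.041855887, b = −0.085728299.
Then c = 1414.8 − a·465724 − b·4985039 = 409280.42.
At (465909, 4984699): z_contact = 19501.03 − 427329.77 + 409280.42 = 1451.69 ft.
Depth below ground = 1521.4 − 1451.69 = 69.7 ft.

69.7 ft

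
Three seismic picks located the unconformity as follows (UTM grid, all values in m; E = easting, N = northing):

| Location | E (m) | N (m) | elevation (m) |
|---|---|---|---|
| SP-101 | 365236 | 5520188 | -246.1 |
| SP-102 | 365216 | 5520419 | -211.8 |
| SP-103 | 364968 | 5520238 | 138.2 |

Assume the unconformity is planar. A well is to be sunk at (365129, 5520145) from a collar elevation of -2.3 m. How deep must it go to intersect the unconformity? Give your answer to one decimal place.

Let the plane be z = a·E + b·N + c.
SP-102−SP-101: −20a + 231b = 34.3;  SP-103−SP-101: −268a + 50b = 384.3.
Solving gives a = −1.429340973, b = 0.024732383.
Then c = -246.1 − a·365236 − b·5520188 = 385273.27.
At (365129, 5520145): z_contact = −521893.84 + 136526.34 + 385273.27 = -94.22 m.
Depth below ground = -2.3 − (-94.22) = 91.9 m.

91.9 m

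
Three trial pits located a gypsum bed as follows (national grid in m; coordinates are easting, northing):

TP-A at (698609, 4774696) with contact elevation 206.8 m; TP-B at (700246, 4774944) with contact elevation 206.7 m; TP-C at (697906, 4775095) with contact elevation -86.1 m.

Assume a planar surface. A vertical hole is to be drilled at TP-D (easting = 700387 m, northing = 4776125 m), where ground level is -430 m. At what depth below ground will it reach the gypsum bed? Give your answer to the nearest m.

35 m

Let the plane be z = a·easting + b·northing + c.
TP-B−TP-A: 1637a + 248b = −0.1;  TP-C−TP-A: −703a + 399b = −292.9.
Solving gives a = 0.08773255, b = −0.57950881.
Then c = 206.8 − a·698609 − b·4774696 = 2705894.47.
At (700387, 4776125): z_contact = 61446.7 − 2767806.5 + 2705894.47 = -465.3 m.
Depth below ground = -430 − (-465.3) = 35 m.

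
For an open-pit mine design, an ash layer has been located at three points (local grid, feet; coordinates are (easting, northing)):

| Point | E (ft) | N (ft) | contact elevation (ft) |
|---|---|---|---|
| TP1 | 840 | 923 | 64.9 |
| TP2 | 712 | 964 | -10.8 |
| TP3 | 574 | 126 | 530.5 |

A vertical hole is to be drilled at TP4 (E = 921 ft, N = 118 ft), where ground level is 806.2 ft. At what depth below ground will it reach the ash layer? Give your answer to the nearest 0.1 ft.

143.3 ft

Let the plane be z = a·E + b·N + c.
TP2−TP1: −128a + 41b = −75.7;  TP3−TP1: −266a − 797b = 465.6.
Solving gives a = 0.36524, b = −0.70609.
Then c = 64.9 − a·840 − b·923 = 409.82.
At (921, 118): z_contact = 336.38 − 83.32 + 409.82 = 662.89 ft.
Depth below ground = 806.2 − 662.89 = 143.3 ft.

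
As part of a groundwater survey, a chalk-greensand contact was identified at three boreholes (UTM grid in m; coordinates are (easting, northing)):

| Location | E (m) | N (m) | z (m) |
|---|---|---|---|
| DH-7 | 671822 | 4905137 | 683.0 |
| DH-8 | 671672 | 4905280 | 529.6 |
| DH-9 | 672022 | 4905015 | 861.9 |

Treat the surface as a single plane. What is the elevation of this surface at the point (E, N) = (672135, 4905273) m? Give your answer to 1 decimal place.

Let the plane be z = a·E + b·N + c.
DH-8−DH-7: −150a + 143b = −153.4;  DH-9−DH-7: 200a − 122b = 178.9.
Solving gives a = 0.666786408, b = −0.373300971.
Then c = 683 − a·671822 − b·4905137 = 1383813.63.
At (672135, 4905273): z = 448170.5 − 1831143.2 + 1383813.63 = 840.9 m.

840.9 m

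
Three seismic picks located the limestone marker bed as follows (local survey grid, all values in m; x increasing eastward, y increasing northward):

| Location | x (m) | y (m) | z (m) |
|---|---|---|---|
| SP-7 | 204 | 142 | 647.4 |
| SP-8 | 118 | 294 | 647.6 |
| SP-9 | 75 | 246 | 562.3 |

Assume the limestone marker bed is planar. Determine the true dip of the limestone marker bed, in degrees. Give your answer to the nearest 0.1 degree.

54.4°

Two edge vectors: SP-7→SP-8 = (-86, 152, 0.2), SP-7→SP-9 = (-129, 104, -85.1).
Normal n = (SP-7→SP-8) × (SP-7→SP-9) = (-12956, -7344.4, 10664).
So ∂z/∂x = −n_x/n_z = 1.21493 and ∂z/∂y = −n_y/n_z = 0.68871.
Gradient magnitude |∇z| = √(a² + b²) = √(1.47605 + 0.47432) = 1.39656.
True dip = arctan(1.39656) = 54.4°, dipping toward WSW (azimuth ≈ 240°).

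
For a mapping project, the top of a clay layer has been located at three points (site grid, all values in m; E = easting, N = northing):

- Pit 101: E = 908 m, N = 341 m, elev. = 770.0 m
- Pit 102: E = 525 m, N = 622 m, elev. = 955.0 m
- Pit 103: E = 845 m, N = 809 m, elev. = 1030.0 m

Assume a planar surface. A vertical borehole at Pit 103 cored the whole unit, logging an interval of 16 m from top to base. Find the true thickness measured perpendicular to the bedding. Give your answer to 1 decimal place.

Let the plane be z = a·E + b·N + c.
Pit 102−Pit 101: −383a + 281b = 185;  Pit 103−Pit 101: −63a + 468b = 260.
Solving gives a = −0.08369, b = 0.54429.
|∇z| = √(a²+b²) = 0.55069, so dip δ = arctan(0.55069) = 28.84°.
True thickness = vertical thickness × cos δ = 16 × cos 28.84° = 14.0 m.

14.0 m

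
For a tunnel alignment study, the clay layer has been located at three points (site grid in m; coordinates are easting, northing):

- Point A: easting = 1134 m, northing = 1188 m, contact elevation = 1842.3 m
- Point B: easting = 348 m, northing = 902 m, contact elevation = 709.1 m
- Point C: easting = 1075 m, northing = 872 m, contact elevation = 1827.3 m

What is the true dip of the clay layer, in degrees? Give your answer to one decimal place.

Let the plane be z = a·easting + b·northing + c.
Point B−Point A: −786a − 286b = −1133.2;  Point C−Point A: −59a − 316b = −15.
Solving gives a = 1.52829, b = −0.23788.
Gradient magnitude |∇z| = √(a² + b²) = √(2.33566 + 0.05659) = 1.54669.
True dip = arctan(1.54669) = 57.1°, dipping toward W (azimuth ≈ 279°).

57.1°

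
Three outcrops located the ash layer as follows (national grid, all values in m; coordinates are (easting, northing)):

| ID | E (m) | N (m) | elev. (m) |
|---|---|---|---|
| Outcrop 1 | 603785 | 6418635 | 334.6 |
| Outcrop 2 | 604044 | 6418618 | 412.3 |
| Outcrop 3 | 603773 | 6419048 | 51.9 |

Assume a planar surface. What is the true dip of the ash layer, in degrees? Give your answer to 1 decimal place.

Let the plane be z = a·E + b·N + c.
Outcrop 2−Outcrop 1: 259a − 17b = 77.7;  Outcrop 3−Outcrop 1: −12a + 413b = −282.7.
Solving gives a = 0.25556, b = −0.67708.
Gradient magnitude |∇z| = √(a² + b²) = √(0.06531 + 0.45843) = 0.72370.
True dip = arctan(0.72370) = 35.9°, dipping toward NNW (azimuth ≈ 339°).

35.9°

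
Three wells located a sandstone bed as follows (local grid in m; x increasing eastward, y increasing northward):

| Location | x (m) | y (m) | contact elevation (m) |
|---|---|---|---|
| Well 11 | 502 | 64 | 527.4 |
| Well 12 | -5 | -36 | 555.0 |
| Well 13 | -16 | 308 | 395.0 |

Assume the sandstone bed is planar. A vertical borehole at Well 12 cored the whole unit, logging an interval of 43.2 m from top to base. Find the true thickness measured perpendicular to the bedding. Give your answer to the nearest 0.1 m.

Two edge vectors: Well 11→Well 12 = (-507, -100, 27.6), Well 11→Well 13 = (-518, 244, -132.4).
Normal n = (Well 11→Well 12) × (Well 11→Well 13) = (6505.6, -81423.6, -175508).
So ∂z/∂x = −n_x/n_z = 0.03707 and ∂z/∂y = −n_y/n_z = −0.46393.
|∇z| = √(a²+b²) = 0.46541, so dip δ = arctan(0.46541) = 24.96°.
True thickness = vertical thickness × cos δ = 43.2 × cos 24.96° = 39.2 m.

39.2 m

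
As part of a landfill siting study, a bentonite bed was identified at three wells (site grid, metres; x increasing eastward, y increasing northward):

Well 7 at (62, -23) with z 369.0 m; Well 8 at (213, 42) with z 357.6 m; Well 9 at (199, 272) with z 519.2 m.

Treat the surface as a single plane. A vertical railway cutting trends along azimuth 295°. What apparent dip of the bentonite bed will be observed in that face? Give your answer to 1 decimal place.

Two edge vectors: Well 7→Well 8 = (151, 65, -11.4), Well 7→Well 9 = (137, 295, 150.2).
Normal n = (Well 7→Well 8) × (Well 7→Well 9) = (13126, -24242, 35640).
So ∂z/∂x = −n_x/n_z = −0.36829 and ∂z/∂y = −n_y/n_z = 0.68019.
Unit vector along 295° is (sin 295°, cos 295°) = (-0.9063, 0.4226).
Slope in that direction = a·(-0.9063) + b·(0.4226) = 0.62125.
Apparent dip = arctan|0.62125| = 31.9° (true dip is 37.7°, so apparent ≤ true as expected).

31.9°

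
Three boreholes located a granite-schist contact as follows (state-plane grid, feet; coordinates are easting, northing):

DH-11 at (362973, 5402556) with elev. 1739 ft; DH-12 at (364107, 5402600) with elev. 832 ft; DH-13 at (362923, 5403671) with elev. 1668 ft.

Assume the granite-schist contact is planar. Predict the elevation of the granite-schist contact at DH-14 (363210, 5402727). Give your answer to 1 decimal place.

1533.4 ft

Let the plane be z = a·easting + b·northing + c.
DH-12−DH-11: 1134a + 44b = −907;  DH-13−DH-11: −50a + 1115b = −71.
Solving gives a = −0.795967978, b = −0.099370761.
Then c = 1739 − a·362973 − b·5402556 = 827509.99.
At (363210, 5402727): z = −289103.5 − 536873.1 + 827509.99 = 1533.4 ft.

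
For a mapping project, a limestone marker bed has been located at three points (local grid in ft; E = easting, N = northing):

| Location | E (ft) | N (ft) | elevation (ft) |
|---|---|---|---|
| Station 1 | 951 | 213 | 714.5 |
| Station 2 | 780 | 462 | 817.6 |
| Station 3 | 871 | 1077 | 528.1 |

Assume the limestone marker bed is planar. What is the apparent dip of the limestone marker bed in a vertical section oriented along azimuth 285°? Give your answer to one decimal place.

43.3°

Two edge vectors: Station 1→Station 2 = (-171, 249, 103.1), Station 1→Station 3 = (-80, 864, -186.4).
Normal n = (Station 1→Station 2) × (Station 1→Station 3) = (-135492, -40122.4, -127824).
So ∂z/∂E = −n_x/n_z = −1.05999 and ∂z/∂N = −n_y/n_z = −0.31389.
Unit vector along 285° is (sin 285°, cos 285°) = (-0.9659, 0.2588).
Slope in that direction = a·(-0.9659) + b·(0.2588) = 0.94263.
Apparent dip = arctan|0.94263| = 43.3° (true dip is 47.9°, so apparent ≤ true as expected).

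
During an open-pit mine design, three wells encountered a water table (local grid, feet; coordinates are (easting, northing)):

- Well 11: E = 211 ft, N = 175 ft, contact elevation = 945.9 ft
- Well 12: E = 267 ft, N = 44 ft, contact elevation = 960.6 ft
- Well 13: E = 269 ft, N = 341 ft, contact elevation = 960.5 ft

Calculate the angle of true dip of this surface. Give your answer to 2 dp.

14.45°

Let the plane be z = a·E + b·N + c.
Well 12−Well 11: 56a − 131b = 14.7;  Well 13−Well 11: 58a + 166b = 14.6.
Solving gives a = 0.25765, b = −0.00207.
Gradient magnitude |∇z| = √(a² + b²) = √(0.06639 + 0.00000) = 0.25766.
True dip = arctan(0.25766) = 14.45°, dipping toward W (azimuth ≈ 270°).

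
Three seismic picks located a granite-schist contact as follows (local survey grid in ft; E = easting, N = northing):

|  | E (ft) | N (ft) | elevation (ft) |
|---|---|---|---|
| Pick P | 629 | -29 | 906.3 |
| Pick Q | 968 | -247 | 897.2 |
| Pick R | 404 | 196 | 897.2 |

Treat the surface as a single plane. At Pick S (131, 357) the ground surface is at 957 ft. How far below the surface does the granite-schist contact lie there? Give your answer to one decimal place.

49.7 ft

Let the plane be z = a·E + b·N + c.
Pick Q−Pick P: 339a − 218b = −9.1;  Pick R−Pick P: −225a + 225b = −9.1.
Solving gives a = −0.14807, b = −0.18852.
Then c = 906.3 − a·629 − b·-29 = 993.97.
At (131, 357): z_contact = −19.40 − 67.30 + 993.97 = 907.27 ft.
Depth below ground = 957 − 907.27 = 49.7 ft.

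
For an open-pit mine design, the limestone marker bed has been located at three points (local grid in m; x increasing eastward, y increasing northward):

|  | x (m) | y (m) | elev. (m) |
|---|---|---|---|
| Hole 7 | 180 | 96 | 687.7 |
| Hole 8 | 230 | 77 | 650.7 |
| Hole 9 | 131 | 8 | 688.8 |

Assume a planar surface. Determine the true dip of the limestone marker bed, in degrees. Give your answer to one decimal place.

34.9°

Two edge vectors: Hole 7→Hole 8 = (50, -19, -37), Hole 7→Hole 9 = (-49, -88, 1.1).
Normal n = (Hole 7→Hole 8) × (Hole 7→Hole 9) = (-3276.9, 1758, -5331).
So ∂z/∂x = −n_x/n_z = −0.61469 and ∂z/∂y = −n_y/n_z = 0.32977.
Gradient magnitude |∇z| = √(a² + b²) = √(0.37784 + 0.10875) = 0.69756.
True dip = arctan(0.69756) = 34.9°, dipping toward ESE (azimuth ≈ 118°).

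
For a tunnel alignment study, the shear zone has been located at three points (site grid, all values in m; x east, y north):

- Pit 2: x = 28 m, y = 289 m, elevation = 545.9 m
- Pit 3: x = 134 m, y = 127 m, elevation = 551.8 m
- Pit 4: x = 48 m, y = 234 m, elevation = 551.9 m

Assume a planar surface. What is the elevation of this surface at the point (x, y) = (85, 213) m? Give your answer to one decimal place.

546.8 m

Two edge vectors: Pit 2→Pit 3 = (106, -162, 5.9), Pit 2→Pit 4 = (20, -55, 6).
Normal n = (Pit 2→Pit 3) × (Pit 2→Pit 4) = (-647.5, -518, -2590).
So ∂z/∂x = −n_x/n_z = −0.25000 and ∂z/∂y = −n_y/n_z = −0.20000.
Intercept c from Pit 2: 545.9 + 7.00 + 57.80 = 610.70.
At (85, 213): z = −21.3 − 42.6 + 610.70 = 546.8 m.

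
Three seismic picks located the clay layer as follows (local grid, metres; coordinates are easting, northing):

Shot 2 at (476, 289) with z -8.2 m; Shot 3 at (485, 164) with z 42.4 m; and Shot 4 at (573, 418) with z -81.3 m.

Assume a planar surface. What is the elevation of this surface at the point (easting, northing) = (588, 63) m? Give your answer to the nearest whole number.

64 m

Two edge vectors: Shot 2→Shot 3 = (9, -125, 50.6), Shot 2→Shot 4 = (97, 129, -73.1).
Normal n = (Shot 2→Shot 3) × (Shot 2→Shot 4) = (2610.1, 5566.1, 13286).
So ∂z/∂easting = −n_x/n_z = −0.19645 and ∂z/∂northing = −n_y/n_z = −0.41894.
Intercept c from Shot 2: -8.2 + 93.51 + 121.08 = 206.39.
At (588, 63): z = −115.5 − 26.4 + 206.39 = 64.5 m.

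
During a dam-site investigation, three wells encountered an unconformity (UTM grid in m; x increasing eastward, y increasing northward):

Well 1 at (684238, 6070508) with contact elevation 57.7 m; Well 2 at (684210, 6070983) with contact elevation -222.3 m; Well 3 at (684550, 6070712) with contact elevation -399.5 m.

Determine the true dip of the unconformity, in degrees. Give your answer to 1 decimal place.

Let the plane be z = a·x + b·y + c.
Well 2−Well 1: −28a + 475b = −280;  Well 3−Well 1: 312a + 204b = −457.2.
Solving gives a = −1.03988, b = −0.65077.
Gradient magnitude |∇z| = √(a² + b²) = √(1.08135 + 0.42350) = 1.22673.
True dip = arctan(1.22673) = 50.8°, dipping toward ENE (azimuth ≈ 058°).

50.8°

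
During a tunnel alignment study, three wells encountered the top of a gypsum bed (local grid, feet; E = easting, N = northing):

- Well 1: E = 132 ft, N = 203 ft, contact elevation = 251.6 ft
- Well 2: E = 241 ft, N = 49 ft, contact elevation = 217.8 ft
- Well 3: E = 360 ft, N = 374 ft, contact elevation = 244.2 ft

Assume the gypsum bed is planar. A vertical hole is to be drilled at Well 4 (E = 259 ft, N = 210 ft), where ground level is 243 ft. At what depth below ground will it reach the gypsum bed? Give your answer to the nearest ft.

Let the plane be z = a·E + b·N + c.
Well 2−Well 1: 109a − 154b = −33.8;  Well 3−Well 1: 228a + 171b = −7.4.
Solving gives a = −0.12873, b = 0.12837.
Then c = 251.6 − a·132 − b·203 = 242.53.
At (259, 210): z_contact = −33.3 + 27.0 + 242.53 = 236.1 ft.
Depth below ground = 243 − 236.1 = 7 ft.

7 ft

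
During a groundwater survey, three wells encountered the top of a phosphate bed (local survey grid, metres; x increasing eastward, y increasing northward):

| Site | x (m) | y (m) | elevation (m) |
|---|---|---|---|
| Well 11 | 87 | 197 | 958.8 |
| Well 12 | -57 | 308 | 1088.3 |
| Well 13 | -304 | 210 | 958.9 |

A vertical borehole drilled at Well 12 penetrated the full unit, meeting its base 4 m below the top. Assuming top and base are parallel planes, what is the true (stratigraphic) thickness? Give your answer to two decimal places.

Let the plane be z = a·x + b·y + c.
Well 12−Well 11: −144a + 111b = 129.5;  Well 13−Well 11: −391a + 13b = 0.1.
Solving gives a = 0.04027, b = 1.21891.
|∇z| = √(a²+b²) = 1.21957, so dip δ = arctan(1.21957) = 50.65°.
True thickness = vertical thickness × cos δ = 4 × cos 50.65° = 2.54 m.

2.54 m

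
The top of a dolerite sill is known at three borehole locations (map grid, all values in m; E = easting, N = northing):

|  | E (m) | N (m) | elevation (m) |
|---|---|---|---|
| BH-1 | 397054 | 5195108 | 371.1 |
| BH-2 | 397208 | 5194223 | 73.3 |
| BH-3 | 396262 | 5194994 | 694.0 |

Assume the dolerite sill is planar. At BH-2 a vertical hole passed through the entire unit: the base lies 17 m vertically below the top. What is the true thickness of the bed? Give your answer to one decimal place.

15.1 m

Let the plane be z = a·E + b·N + c.
BH-2−BH-1: 154a − 885b = −297.8;  BH-3−BH-1: −792a − 114b = 322.9.
Solving gives a = −0.44499, b = 0.25906.
|∇z| = √(a²+b²) = 0.51491, so dip δ = arctan(0.51491) = 27.24°.
True thickness = vertical thickness × cos δ = 17 × cos 27.24° = 15.1 m.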